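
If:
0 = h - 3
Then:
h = 3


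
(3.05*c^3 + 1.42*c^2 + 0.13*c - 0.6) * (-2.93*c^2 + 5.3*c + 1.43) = -8.9365*c^5 + 12.0044*c^4 + 11.5066*c^3 + 4.4776*c^2 - 2.9941*c - 0.858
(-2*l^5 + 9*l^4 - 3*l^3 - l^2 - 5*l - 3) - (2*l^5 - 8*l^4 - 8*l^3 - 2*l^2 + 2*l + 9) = -4*l^5 + 17*l^4 + 5*l^3 + l^2 - 7*l - 12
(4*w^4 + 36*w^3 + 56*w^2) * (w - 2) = 4*w^5 + 28*w^4 - 16*w^3 - 112*w^2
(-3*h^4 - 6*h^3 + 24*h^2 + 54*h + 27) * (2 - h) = 3*h^5 - 36*h^3 - 6*h^2 + 81*h + 54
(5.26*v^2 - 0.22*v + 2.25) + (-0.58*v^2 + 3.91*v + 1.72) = 4.68*v^2 + 3.69*v + 3.97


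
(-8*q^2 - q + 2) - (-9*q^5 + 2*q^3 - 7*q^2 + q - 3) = 9*q^5 - 2*q^3 - q^2 - 2*q + 5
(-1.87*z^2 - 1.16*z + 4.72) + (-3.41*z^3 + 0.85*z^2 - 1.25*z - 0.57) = -3.41*z^3 - 1.02*z^2 - 2.41*z + 4.15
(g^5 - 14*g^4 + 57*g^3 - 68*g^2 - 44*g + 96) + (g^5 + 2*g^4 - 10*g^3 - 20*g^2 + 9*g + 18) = 2*g^5 - 12*g^4 + 47*g^3 - 88*g^2 - 35*g + 114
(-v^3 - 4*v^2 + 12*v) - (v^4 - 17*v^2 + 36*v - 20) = -v^4 - v^3 + 13*v^2 - 24*v + 20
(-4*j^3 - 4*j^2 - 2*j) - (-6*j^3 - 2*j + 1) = 2*j^3 - 4*j^2 - 1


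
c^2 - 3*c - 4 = (c - 4)*(c + 1)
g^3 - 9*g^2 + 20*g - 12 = (g - 6)*(g - 2)*(g - 1)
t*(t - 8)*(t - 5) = t^3 - 13*t^2 + 40*t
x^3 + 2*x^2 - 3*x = x*(x - 1)*(x + 3)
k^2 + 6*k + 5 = (k + 1)*(k + 5)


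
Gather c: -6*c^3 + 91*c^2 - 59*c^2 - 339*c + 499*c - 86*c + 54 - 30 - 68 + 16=-6*c^3 + 32*c^2 + 74*c - 28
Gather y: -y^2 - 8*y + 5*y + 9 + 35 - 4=-y^2 - 3*y + 40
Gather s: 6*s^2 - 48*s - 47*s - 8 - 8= 6*s^2 - 95*s - 16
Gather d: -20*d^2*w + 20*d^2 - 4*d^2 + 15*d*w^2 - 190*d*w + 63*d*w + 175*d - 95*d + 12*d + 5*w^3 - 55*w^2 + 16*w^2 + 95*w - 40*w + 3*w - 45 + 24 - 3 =d^2*(16 - 20*w) + d*(15*w^2 - 127*w + 92) + 5*w^3 - 39*w^2 + 58*w - 24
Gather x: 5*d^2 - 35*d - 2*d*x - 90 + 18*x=5*d^2 - 35*d + x*(18 - 2*d) - 90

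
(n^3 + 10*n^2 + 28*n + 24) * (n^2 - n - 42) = n^5 + 9*n^4 - 24*n^3 - 424*n^2 - 1200*n - 1008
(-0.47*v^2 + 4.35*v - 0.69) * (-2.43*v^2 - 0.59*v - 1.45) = 1.1421*v^4 - 10.2932*v^3 - 0.208299999999999*v^2 - 5.9004*v + 1.0005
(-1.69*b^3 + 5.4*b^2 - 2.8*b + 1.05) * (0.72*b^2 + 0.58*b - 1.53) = -1.2168*b^5 + 2.9078*b^4 + 3.7017*b^3 - 9.13*b^2 + 4.893*b - 1.6065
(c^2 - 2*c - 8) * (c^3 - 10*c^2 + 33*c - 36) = c^5 - 12*c^4 + 45*c^3 - 22*c^2 - 192*c + 288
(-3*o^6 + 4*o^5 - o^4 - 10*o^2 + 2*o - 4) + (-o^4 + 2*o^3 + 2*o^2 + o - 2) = -3*o^6 + 4*o^5 - 2*o^4 + 2*o^3 - 8*o^2 + 3*o - 6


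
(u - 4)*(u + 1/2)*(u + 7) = u^3 + 7*u^2/2 - 53*u/2 - 14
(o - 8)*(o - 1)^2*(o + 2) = o^4 - 8*o^3 - 3*o^2 + 26*o - 16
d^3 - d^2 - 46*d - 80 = (d - 8)*(d + 2)*(d + 5)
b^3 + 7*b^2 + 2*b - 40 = (b - 2)*(b + 4)*(b + 5)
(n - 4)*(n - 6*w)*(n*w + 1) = n^3*w - 6*n^2*w^2 - 4*n^2*w + n^2 + 24*n*w^2 - 6*n*w - 4*n + 24*w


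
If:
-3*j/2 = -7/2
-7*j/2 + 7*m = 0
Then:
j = 7/3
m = 7/6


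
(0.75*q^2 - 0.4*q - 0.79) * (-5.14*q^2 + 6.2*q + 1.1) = -3.855*q^4 + 6.706*q^3 + 2.4056*q^2 - 5.338*q - 0.869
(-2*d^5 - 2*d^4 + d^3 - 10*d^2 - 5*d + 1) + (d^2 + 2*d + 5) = -2*d^5 - 2*d^4 + d^3 - 9*d^2 - 3*d + 6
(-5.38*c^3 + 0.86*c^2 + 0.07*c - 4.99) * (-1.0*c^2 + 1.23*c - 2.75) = 5.38*c^5 - 7.4774*c^4 + 15.7828*c^3 + 2.7111*c^2 - 6.3302*c + 13.7225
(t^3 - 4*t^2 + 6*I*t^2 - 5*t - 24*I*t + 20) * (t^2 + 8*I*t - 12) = t^5 - 4*t^4 + 14*I*t^4 - 65*t^3 - 56*I*t^3 + 260*t^2 - 112*I*t^2 + 60*t + 448*I*t - 240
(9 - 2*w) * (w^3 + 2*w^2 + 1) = -2*w^4 + 5*w^3 + 18*w^2 - 2*w + 9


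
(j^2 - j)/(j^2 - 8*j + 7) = j/(j - 7)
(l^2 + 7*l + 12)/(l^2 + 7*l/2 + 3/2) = 2*(l + 4)/(2*l + 1)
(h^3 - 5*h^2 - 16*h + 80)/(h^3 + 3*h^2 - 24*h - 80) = (h - 4)/(h + 4)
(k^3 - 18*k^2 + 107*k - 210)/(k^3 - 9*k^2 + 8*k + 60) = (k - 7)/(k + 2)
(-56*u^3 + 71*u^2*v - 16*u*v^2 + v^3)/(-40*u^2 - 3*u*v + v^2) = (7*u^2 - 8*u*v + v^2)/(5*u + v)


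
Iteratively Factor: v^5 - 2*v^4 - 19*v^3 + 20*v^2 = (v)*(v^4 - 2*v^3 - 19*v^2 + 20*v) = v*(v - 5)*(v^3 + 3*v^2 - 4*v) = v*(v - 5)*(v - 1)*(v^2 + 4*v) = v^2*(v - 5)*(v - 1)*(v + 4)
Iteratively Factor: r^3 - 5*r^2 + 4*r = (r - 4)*(r^2 - r) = r*(r - 4)*(r - 1)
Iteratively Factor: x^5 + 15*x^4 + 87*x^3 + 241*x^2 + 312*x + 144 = (x + 3)*(x^4 + 12*x^3 + 51*x^2 + 88*x + 48) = (x + 1)*(x + 3)*(x^3 + 11*x^2 + 40*x + 48) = (x + 1)*(x + 3)^2*(x^2 + 8*x + 16) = (x + 1)*(x + 3)^2*(x + 4)*(x + 4)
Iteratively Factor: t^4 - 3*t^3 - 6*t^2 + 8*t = (t - 4)*(t^3 + t^2 - 2*t) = (t - 4)*(t + 2)*(t^2 - t) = t*(t - 4)*(t + 2)*(t - 1)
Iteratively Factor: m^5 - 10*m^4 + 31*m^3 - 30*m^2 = (m - 2)*(m^4 - 8*m^3 + 15*m^2) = (m - 5)*(m - 2)*(m^3 - 3*m^2) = m*(m - 5)*(m - 2)*(m^2 - 3*m) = m^2*(m - 5)*(m - 2)*(m - 3)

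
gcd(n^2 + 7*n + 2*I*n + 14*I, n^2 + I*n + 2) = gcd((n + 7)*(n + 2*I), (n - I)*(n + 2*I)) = n + 2*I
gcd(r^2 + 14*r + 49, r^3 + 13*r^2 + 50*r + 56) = r + 7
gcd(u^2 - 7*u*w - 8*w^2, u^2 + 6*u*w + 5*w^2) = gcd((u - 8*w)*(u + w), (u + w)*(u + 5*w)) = u + w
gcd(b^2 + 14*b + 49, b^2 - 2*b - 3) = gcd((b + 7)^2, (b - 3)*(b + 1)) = 1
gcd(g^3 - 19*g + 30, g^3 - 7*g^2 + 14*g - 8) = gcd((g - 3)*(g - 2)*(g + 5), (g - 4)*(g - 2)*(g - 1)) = g - 2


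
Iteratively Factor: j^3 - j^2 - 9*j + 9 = (j - 3)*(j^2 + 2*j - 3) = (j - 3)*(j + 3)*(j - 1)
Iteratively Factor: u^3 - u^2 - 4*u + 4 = (u + 2)*(u^2 - 3*u + 2) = (u - 1)*(u + 2)*(u - 2)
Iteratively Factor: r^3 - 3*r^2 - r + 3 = (r - 3)*(r^2 - 1) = (r - 3)*(r + 1)*(r - 1)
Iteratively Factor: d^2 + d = (d)*(d + 1)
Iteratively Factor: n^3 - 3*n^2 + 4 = (n + 1)*(n^2 - 4*n + 4) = (n - 2)*(n + 1)*(n - 2)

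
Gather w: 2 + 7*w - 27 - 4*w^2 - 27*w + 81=-4*w^2 - 20*w + 56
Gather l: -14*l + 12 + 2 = 14 - 14*l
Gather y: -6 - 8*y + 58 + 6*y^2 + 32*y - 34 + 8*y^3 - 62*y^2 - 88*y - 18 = 8*y^3 - 56*y^2 - 64*y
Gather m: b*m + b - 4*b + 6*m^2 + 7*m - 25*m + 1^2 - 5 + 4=-3*b + 6*m^2 + m*(b - 18)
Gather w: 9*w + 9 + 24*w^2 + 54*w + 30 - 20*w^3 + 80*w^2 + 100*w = -20*w^3 + 104*w^2 + 163*w + 39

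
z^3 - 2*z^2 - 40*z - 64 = (z - 8)*(z + 2)*(z + 4)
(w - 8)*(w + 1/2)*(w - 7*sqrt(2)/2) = w^3 - 15*w^2/2 - 7*sqrt(2)*w^2/2 - 4*w + 105*sqrt(2)*w/4 + 14*sqrt(2)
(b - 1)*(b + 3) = b^2 + 2*b - 3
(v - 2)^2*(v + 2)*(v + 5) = v^4 + 3*v^3 - 14*v^2 - 12*v + 40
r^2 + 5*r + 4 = (r + 1)*(r + 4)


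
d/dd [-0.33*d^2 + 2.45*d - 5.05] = 2.45 - 0.66*d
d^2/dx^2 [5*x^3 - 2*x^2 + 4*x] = 30*x - 4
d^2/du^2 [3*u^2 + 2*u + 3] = 6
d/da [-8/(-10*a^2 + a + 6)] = 8*(1 - 20*a)/(-10*a^2 + a + 6)^2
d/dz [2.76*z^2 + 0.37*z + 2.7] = 5.52*z + 0.37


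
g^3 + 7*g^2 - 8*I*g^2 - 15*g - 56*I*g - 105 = (g + 7)*(g - 5*I)*(g - 3*I)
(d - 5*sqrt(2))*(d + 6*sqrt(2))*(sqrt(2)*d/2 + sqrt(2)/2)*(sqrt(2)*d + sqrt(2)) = d^4 + sqrt(2)*d^3 + 2*d^3 - 59*d^2 + 2*sqrt(2)*d^2 - 120*d + sqrt(2)*d - 60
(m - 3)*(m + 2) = m^2 - m - 6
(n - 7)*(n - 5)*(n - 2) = n^3 - 14*n^2 + 59*n - 70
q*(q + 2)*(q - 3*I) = q^3 + 2*q^2 - 3*I*q^2 - 6*I*q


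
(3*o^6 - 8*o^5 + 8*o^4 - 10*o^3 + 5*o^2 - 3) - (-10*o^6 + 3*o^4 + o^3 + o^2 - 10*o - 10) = 13*o^6 - 8*o^5 + 5*o^4 - 11*o^3 + 4*o^2 + 10*o + 7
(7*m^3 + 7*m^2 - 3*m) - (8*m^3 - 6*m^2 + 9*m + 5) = -m^3 + 13*m^2 - 12*m - 5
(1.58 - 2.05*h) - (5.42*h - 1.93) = 3.51 - 7.47*h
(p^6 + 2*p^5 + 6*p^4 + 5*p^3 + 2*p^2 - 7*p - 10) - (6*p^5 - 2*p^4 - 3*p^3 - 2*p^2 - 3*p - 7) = p^6 - 4*p^5 + 8*p^4 + 8*p^3 + 4*p^2 - 4*p - 3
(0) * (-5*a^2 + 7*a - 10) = 0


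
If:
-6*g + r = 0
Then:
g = r/6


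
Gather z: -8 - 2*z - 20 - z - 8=-3*z - 36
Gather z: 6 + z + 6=z + 12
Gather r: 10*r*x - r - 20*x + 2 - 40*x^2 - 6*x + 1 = r*(10*x - 1) - 40*x^2 - 26*x + 3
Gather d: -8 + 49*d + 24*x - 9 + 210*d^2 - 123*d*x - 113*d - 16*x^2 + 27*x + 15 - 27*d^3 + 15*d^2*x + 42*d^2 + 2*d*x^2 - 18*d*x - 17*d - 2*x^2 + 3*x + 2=-27*d^3 + d^2*(15*x + 252) + d*(2*x^2 - 141*x - 81) - 18*x^2 + 54*x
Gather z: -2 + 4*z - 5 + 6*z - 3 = 10*z - 10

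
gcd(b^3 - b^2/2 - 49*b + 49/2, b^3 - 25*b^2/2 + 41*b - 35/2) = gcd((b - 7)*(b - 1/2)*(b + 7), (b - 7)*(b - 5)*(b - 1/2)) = b^2 - 15*b/2 + 7/2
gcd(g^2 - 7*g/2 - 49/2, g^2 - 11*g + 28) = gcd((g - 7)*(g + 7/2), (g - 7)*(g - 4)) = g - 7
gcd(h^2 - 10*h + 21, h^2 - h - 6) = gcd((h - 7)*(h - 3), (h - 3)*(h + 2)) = h - 3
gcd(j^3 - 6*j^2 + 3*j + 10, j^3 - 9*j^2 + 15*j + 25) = j^2 - 4*j - 5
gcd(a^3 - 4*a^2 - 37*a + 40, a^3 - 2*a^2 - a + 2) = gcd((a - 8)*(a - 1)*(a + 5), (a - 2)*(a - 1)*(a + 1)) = a - 1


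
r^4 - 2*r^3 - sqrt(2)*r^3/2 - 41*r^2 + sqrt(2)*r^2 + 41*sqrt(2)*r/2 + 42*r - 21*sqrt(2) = (r - 7)*(r - 1)*(r + 6)*(r - sqrt(2)/2)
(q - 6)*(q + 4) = q^2 - 2*q - 24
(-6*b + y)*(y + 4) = -6*b*y - 24*b + y^2 + 4*y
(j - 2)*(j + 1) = j^2 - j - 2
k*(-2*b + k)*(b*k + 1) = -2*b^2*k^2 + b*k^3 - 2*b*k + k^2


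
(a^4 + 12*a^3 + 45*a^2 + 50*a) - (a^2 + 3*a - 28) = a^4 + 12*a^3 + 44*a^2 + 47*a + 28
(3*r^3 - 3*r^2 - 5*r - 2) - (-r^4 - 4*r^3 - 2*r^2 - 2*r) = r^4 + 7*r^3 - r^2 - 3*r - 2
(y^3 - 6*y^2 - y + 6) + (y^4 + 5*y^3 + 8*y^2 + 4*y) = y^4 + 6*y^3 + 2*y^2 + 3*y + 6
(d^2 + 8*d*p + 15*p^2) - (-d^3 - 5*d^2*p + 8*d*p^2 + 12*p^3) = d^3 + 5*d^2*p + d^2 - 8*d*p^2 + 8*d*p - 12*p^3 + 15*p^2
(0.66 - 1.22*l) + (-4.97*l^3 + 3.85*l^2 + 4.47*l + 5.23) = -4.97*l^3 + 3.85*l^2 + 3.25*l + 5.89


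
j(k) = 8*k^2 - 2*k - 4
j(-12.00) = 1172.00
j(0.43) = -3.38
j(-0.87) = 3.80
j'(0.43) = 4.88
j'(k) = 16*k - 2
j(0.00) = -4.00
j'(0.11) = -0.24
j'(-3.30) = -54.80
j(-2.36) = 45.28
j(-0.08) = -3.79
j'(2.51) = 38.16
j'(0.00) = -2.00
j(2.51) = 41.38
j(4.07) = 120.38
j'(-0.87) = -15.92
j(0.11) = -4.12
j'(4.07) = 63.12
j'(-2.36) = -39.76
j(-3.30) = 89.72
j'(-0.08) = -3.28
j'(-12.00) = -194.00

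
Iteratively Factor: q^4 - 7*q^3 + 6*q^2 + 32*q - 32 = (q + 2)*(q^3 - 9*q^2 + 24*q - 16) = (q - 4)*(q + 2)*(q^2 - 5*q + 4) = (q - 4)*(q - 1)*(q + 2)*(q - 4)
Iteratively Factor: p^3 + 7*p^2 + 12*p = (p + 4)*(p^2 + 3*p) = p*(p + 4)*(p + 3)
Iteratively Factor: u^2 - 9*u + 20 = (u - 5)*(u - 4)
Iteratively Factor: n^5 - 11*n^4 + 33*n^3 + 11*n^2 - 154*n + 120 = (n - 1)*(n^4 - 10*n^3 + 23*n^2 + 34*n - 120) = (n - 3)*(n - 1)*(n^3 - 7*n^2 + 2*n + 40) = (n - 5)*(n - 3)*(n - 1)*(n^2 - 2*n - 8) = (n - 5)*(n - 4)*(n - 3)*(n - 1)*(n + 2)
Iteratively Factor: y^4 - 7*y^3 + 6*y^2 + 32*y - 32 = (y + 2)*(y^3 - 9*y^2 + 24*y - 16) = (y - 4)*(y + 2)*(y^2 - 5*y + 4) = (y - 4)*(y - 1)*(y + 2)*(y - 4)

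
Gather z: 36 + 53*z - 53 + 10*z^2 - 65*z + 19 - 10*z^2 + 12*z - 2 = 0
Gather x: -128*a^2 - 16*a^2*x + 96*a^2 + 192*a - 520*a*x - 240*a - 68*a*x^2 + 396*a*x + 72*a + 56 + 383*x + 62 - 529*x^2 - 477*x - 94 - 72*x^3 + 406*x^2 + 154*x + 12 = -32*a^2 + 24*a - 72*x^3 + x^2*(-68*a - 123) + x*(-16*a^2 - 124*a + 60) + 36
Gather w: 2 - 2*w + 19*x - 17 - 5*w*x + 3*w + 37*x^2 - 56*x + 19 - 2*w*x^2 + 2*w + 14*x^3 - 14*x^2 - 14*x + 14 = w*(-2*x^2 - 5*x + 3) + 14*x^3 + 23*x^2 - 51*x + 18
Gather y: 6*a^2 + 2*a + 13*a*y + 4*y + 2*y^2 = 6*a^2 + 2*a + 2*y^2 + y*(13*a + 4)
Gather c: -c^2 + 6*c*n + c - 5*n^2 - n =-c^2 + c*(6*n + 1) - 5*n^2 - n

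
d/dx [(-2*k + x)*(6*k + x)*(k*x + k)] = k*(-12*k^2 + 8*k*x + 4*k + 3*x^2 + 2*x)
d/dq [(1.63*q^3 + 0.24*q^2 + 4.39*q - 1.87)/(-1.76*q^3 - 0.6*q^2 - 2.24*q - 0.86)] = (1.77635683940025e-15*q^5 - 0.5556*q^4 + 8.1504*q^3 - 11.9826*q^2 - 2.6568*q - 7.9642)/(3.0976*q^6 + 2.112*q^5 + 8.2448*q^4 + 5.7152*q^3 + 6.0496*q^2 + 3.8528*q + 0.7396)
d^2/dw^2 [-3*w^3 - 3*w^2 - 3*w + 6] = -18*w - 6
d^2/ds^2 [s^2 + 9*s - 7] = 2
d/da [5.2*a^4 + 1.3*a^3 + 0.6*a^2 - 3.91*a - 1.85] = 20.8*a^3 + 3.9*a^2 + 1.2*a - 3.91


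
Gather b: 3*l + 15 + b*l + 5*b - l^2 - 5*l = b*(l + 5) - l^2 - 2*l + 15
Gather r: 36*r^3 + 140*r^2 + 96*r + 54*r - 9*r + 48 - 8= 36*r^3 + 140*r^2 + 141*r + 40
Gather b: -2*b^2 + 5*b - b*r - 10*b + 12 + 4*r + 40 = -2*b^2 + b*(-r - 5) + 4*r + 52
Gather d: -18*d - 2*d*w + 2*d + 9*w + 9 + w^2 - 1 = d*(-2*w - 16) + w^2 + 9*w + 8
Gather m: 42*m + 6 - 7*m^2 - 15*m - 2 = -7*m^2 + 27*m + 4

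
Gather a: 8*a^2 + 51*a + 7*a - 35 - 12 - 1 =8*a^2 + 58*a - 48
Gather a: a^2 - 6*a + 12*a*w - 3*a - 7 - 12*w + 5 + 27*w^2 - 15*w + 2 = a^2 + a*(12*w - 9) + 27*w^2 - 27*w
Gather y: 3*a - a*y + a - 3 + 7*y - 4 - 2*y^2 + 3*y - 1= 4*a - 2*y^2 + y*(10 - a) - 8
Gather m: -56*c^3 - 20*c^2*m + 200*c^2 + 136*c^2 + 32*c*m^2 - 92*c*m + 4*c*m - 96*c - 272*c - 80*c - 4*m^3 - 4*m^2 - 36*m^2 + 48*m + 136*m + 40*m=-56*c^3 + 336*c^2 - 448*c - 4*m^3 + m^2*(32*c - 40) + m*(-20*c^2 - 88*c + 224)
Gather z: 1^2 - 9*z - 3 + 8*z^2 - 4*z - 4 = 8*z^2 - 13*z - 6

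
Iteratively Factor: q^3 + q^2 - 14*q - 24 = (q + 2)*(q^2 - q - 12) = (q - 4)*(q + 2)*(q + 3)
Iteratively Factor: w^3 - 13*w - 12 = (w + 1)*(w^2 - w - 12) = (w - 4)*(w + 1)*(w + 3)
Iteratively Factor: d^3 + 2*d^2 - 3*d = (d - 1)*(d^2 + 3*d) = (d - 1)*(d + 3)*(d)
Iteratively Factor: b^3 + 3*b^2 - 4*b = (b + 4)*(b^2 - b) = b*(b + 4)*(b - 1)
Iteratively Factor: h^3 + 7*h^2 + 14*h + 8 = (h + 4)*(h^2 + 3*h + 2) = (h + 1)*(h + 4)*(h + 2)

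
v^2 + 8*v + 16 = (v + 4)^2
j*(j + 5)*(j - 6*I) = j^3 + 5*j^2 - 6*I*j^2 - 30*I*j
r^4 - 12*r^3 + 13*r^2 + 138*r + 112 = (r - 8)*(r - 7)*(r + 1)*(r + 2)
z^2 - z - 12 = (z - 4)*(z + 3)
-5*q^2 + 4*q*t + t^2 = (-q + t)*(5*q + t)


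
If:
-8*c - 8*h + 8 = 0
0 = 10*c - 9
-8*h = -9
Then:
No Solution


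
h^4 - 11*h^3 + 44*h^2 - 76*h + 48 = (h - 4)*(h - 3)*(h - 2)^2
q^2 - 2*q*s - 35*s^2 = (q - 7*s)*(q + 5*s)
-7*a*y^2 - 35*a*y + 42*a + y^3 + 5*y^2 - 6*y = (-7*a + y)*(y - 1)*(y + 6)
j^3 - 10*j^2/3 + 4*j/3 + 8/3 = (j - 2)^2*(j + 2/3)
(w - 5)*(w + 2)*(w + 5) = w^3 + 2*w^2 - 25*w - 50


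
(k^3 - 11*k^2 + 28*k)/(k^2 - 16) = k*(k - 7)/(k + 4)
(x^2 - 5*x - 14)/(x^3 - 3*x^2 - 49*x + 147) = (x + 2)/(x^2 + 4*x - 21)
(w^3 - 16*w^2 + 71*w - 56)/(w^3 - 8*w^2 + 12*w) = (w^3 - 16*w^2 + 71*w - 56)/(w*(w^2 - 8*w + 12))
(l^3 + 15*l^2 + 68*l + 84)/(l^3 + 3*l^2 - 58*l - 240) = (l^2 + 9*l + 14)/(l^2 - 3*l - 40)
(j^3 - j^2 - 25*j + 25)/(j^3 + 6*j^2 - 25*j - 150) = (j - 1)/(j + 6)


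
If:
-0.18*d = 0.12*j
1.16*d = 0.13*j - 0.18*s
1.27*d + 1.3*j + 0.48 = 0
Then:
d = 0.71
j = -1.06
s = -5.31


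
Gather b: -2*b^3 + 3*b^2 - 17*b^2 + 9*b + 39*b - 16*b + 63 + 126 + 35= -2*b^3 - 14*b^2 + 32*b + 224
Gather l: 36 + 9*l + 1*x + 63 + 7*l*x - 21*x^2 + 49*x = l*(7*x + 9) - 21*x^2 + 50*x + 99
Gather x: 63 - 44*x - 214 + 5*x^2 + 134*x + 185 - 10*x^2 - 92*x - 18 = -5*x^2 - 2*x + 16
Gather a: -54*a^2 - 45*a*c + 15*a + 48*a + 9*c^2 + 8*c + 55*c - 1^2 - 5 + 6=-54*a^2 + a*(63 - 45*c) + 9*c^2 + 63*c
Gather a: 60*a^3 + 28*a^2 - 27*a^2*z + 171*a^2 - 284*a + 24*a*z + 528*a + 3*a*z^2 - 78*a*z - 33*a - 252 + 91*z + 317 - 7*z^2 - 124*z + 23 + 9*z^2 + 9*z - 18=60*a^3 + a^2*(199 - 27*z) + a*(3*z^2 - 54*z + 211) + 2*z^2 - 24*z + 70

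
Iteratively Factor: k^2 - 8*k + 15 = (k - 5)*(k - 3)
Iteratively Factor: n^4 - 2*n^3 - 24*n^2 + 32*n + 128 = (n + 2)*(n^3 - 4*n^2 - 16*n + 64) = (n + 2)*(n + 4)*(n^2 - 8*n + 16) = (n - 4)*(n + 2)*(n + 4)*(n - 4)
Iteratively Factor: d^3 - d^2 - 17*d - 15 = (d - 5)*(d^2 + 4*d + 3) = (d - 5)*(d + 3)*(d + 1)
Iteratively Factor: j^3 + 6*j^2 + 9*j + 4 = (j + 1)*(j^2 + 5*j + 4) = (j + 1)^2*(j + 4)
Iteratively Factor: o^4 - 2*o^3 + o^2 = (o)*(o^3 - 2*o^2 + o) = o*(o - 1)*(o^2 - o) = o*(o - 1)^2*(o)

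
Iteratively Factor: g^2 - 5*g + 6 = (g - 3)*(g - 2)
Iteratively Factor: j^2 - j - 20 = (j - 5)*(j + 4)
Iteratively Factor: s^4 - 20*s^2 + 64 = (s + 2)*(s^3 - 2*s^2 - 16*s + 32) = (s - 4)*(s + 2)*(s^2 + 2*s - 8) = (s - 4)*(s - 2)*(s + 2)*(s + 4)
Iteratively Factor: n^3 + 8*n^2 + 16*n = (n + 4)*(n^2 + 4*n) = (n + 4)^2*(n)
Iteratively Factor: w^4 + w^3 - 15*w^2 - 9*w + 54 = (w - 2)*(w^3 + 3*w^2 - 9*w - 27) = (w - 2)*(w + 3)*(w^2 - 9) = (w - 2)*(w + 3)^2*(w - 3)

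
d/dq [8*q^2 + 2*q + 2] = 16*q + 2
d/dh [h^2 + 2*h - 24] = 2*h + 2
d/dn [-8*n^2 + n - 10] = 1 - 16*n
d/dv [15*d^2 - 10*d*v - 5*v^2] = -10*d - 10*v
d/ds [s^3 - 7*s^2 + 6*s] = 3*s^2 - 14*s + 6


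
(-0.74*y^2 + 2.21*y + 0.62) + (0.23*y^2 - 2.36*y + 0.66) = -0.51*y^2 - 0.15*y + 1.28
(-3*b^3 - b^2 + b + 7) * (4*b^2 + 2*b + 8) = -12*b^5 - 10*b^4 - 22*b^3 + 22*b^2 + 22*b + 56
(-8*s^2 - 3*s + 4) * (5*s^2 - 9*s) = -40*s^4 + 57*s^3 + 47*s^2 - 36*s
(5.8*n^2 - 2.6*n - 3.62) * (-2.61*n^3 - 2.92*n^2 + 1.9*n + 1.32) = -15.138*n^5 - 10.15*n^4 + 28.0602*n^3 + 13.2864*n^2 - 10.31*n - 4.7784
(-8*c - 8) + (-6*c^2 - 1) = -6*c^2 - 8*c - 9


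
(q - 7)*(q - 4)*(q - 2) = q^3 - 13*q^2 + 50*q - 56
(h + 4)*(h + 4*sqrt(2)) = h^2 + 4*h + 4*sqrt(2)*h + 16*sqrt(2)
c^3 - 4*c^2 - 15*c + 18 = (c - 6)*(c - 1)*(c + 3)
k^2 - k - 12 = (k - 4)*(k + 3)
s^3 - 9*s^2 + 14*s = s*(s - 7)*(s - 2)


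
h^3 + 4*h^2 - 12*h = h*(h - 2)*(h + 6)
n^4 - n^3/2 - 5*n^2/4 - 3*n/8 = n*(n - 3/2)*(n + 1/2)^2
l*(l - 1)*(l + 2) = l^3 + l^2 - 2*l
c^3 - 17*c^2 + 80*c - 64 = (c - 8)^2*(c - 1)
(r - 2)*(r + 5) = r^2 + 3*r - 10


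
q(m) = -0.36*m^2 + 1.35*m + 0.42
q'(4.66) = -2.01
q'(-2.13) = 2.88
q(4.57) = -0.93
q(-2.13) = -4.09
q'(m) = 1.35 - 0.72*m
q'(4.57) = -1.94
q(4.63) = -1.05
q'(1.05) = 0.59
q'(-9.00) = 7.83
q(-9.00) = -40.89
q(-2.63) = -5.62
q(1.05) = 1.44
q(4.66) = -1.11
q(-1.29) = -1.92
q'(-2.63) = 3.24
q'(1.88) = -0.00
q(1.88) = 1.69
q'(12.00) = -7.29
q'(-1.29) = 2.28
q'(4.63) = -1.98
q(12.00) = -35.22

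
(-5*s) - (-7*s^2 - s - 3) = 7*s^2 - 4*s + 3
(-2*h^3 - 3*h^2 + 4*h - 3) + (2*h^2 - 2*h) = -2*h^3 - h^2 + 2*h - 3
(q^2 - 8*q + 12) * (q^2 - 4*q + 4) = q^4 - 12*q^3 + 48*q^2 - 80*q + 48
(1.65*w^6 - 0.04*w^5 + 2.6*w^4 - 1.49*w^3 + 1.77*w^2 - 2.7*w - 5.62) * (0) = 0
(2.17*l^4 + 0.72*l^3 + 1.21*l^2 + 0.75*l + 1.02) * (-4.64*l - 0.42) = -10.0688*l^5 - 4.2522*l^4 - 5.9168*l^3 - 3.9882*l^2 - 5.0478*l - 0.4284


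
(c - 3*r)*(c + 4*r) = c^2 + c*r - 12*r^2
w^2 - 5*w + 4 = (w - 4)*(w - 1)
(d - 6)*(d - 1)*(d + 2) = d^3 - 5*d^2 - 8*d + 12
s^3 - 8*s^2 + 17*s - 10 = (s - 5)*(s - 2)*(s - 1)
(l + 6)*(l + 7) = l^2 + 13*l + 42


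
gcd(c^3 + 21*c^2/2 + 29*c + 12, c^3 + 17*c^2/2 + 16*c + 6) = c^2 + 13*c/2 + 3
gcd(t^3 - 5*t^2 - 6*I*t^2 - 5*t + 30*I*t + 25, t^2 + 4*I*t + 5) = t - I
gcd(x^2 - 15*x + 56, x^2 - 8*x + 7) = x - 7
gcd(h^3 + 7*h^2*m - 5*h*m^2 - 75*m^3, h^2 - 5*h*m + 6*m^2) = h - 3*m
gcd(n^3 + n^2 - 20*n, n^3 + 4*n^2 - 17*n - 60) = n^2 + n - 20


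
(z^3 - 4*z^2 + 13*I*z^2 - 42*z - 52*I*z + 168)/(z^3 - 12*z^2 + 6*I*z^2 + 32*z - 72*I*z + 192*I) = (z + 7*I)/(z - 8)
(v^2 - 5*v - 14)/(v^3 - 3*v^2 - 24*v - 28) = 1/(v + 2)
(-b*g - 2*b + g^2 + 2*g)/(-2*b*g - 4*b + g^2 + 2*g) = (b - g)/(2*b - g)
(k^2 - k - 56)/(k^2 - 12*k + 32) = (k + 7)/(k - 4)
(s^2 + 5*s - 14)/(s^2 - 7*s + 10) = (s + 7)/(s - 5)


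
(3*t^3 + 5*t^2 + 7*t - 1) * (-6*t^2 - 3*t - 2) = -18*t^5 - 39*t^4 - 63*t^3 - 25*t^2 - 11*t + 2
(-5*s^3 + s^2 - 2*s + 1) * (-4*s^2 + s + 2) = 20*s^5 - 9*s^4 - s^3 - 4*s^2 - 3*s + 2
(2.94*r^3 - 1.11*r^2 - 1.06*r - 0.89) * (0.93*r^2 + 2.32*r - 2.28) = 2.7342*r^5 + 5.7885*r^4 - 10.2642*r^3 - 0.7561*r^2 + 0.352*r + 2.0292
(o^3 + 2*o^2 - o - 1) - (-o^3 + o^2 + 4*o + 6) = 2*o^3 + o^2 - 5*o - 7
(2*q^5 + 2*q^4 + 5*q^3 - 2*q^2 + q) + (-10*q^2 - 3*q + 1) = 2*q^5 + 2*q^4 + 5*q^3 - 12*q^2 - 2*q + 1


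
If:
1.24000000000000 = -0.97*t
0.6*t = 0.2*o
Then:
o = -3.84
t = -1.28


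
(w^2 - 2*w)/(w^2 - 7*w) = (w - 2)/(w - 7)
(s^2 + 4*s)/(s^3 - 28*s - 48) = s/(s^2 - 4*s - 12)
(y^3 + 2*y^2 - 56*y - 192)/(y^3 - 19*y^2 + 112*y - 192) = (y^2 + 10*y + 24)/(y^2 - 11*y + 24)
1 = 1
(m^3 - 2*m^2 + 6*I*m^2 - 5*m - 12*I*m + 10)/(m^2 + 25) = (m^2 + m*(-2 + I) - 2*I)/(m - 5*I)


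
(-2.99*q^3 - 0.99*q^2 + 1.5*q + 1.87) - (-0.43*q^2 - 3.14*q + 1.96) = -2.99*q^3 - 0.56*q^2 + 4.64*q - 0.0899999999999999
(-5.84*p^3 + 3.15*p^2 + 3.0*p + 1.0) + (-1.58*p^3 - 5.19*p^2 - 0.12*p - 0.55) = -7.42*p^3 - 2.04*p^2 + 2.88*p + 0.45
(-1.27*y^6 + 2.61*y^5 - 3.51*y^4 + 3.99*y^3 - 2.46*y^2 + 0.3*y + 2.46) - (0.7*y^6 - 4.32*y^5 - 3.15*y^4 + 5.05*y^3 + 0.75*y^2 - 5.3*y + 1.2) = -1.97*y^6 + 6.93*y^5 - 0.36*y^4 - 1.06*y^3 - 3.21*y^2 + 5.6*y + 1.26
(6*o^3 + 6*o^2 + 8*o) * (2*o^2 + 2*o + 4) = 12*o^5 + 24*o^4 + 52*o^3 + 40*o^2 + 32*o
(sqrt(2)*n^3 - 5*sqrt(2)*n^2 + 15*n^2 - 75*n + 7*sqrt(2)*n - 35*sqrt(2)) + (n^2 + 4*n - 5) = sqrt(2)*n^3 - 5*sqrt(2)*n^2 + 16*n^2 - 71*n + 7*sqrt(2)*n - 35*sqrt(2) - 5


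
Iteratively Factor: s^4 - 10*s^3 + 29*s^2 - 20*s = (s - 5)*(s^3 - 5*s^2 + 4*s) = s*(s - 5)*(s^2 - 5*s + 4) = s*(s - 5)*(s - 4)*(s - 1)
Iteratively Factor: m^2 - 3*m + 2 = (m - 2)*(m - 1)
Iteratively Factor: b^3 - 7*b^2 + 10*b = (b - 5)*(b^2 - 2*b) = b*(b - 5)*(b - 2)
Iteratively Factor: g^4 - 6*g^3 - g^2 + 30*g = (g)*(g^3 - 6*g^2 - g + 30) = g*(g - 5)*(g^2 - g - 6) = g*(g - 5)*(g + 2)*(g - 3)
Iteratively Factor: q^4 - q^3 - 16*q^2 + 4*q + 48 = (q + 3)*(q^3 - 4*q^2 - 4*q + 16) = (q + 2)*(q + 3)*(q^2 - 6*q + 8) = (q - 2)*(q + 2)*(q + 3)*(q - 4)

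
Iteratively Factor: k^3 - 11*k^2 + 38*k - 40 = (k - 5)*(k^2 - 6*k + 8) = (k - 5)*(k - 4)*(k - 2)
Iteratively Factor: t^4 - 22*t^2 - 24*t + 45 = (t - 1)*(t^3 + t^2 - 21*t - 45) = (t - 1)*(t + 3)*(t^2 - 2*t - 15) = (t - 5)*(t - 1)*(t + 3)*(t + 3)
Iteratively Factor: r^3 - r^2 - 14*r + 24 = (r - 3)*(r^2 + 2*r - 8) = (r - 3)*(r - 2)*(r + 4)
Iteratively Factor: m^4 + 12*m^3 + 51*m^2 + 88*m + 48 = (m + 3)*(m^3 + 9*m^2 + 24*m + 16) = (m + 3)*(m + 4)*(m^2 + 5*m + 4) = (m + 3)*(m + 4)^2*(m + 1)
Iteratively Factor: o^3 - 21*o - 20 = (o + 4)*(o^2 - 4*o - 5) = (o - 5)*(o + 4)*(o + 1)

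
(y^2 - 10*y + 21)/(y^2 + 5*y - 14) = (y^2 - 10*y + 21)/(y^2 + 5*y - 14)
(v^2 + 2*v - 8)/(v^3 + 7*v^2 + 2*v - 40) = 1/(v + 5)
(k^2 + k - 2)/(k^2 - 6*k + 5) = (k + 2)/(k - 5)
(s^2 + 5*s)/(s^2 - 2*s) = (s + 5)/(s - 2)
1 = 1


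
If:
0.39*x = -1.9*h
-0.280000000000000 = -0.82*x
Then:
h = -0.07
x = 0.34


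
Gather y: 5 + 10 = 15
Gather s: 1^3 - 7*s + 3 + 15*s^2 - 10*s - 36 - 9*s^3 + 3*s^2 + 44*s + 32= -9*s^3 + 18*s^2 + 27*s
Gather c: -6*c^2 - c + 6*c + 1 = -6*c^2 + 5*c + 1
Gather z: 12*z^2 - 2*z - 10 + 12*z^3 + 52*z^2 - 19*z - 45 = 12*z^3 + 64*z^2 - 21*z - 55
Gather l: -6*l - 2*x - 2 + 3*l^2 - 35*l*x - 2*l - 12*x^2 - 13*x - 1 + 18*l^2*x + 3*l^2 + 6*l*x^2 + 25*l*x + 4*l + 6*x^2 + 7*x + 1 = l^2*(18*x + 6) + l*(6*x^2 - 10*x - 4) - 6*x^2 - 8*x - 2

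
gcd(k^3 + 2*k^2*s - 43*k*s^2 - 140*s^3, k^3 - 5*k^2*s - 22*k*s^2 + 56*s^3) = -k^2 + 3*k*s + 28*s^2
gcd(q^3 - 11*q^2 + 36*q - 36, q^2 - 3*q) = q - 3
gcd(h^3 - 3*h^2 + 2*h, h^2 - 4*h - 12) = 1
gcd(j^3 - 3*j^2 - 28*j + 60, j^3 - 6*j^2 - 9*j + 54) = j - 6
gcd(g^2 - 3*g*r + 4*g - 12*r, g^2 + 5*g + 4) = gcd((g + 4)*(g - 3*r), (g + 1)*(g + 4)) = g + 4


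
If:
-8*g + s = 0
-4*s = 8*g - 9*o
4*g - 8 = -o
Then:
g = 18/19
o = 80/19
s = 144/19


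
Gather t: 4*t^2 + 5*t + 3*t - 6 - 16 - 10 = 4*t^2 + 8*t - 32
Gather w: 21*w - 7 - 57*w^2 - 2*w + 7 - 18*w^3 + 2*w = -18*w^3 - 57*w^2 + 21*w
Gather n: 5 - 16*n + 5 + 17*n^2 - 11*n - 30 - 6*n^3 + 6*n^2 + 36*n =-6*n^3 + 23*n^2 + 9*n - 20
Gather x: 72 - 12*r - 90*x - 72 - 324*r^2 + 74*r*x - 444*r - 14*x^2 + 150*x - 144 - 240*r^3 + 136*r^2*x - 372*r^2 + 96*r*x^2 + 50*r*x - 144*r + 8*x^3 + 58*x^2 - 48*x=-240*r^3 - 696*r^2 - 600*r + 8*x^3 + x^2*(96*r + 44) + x*(136*r^2 + 124*r + 12) - 144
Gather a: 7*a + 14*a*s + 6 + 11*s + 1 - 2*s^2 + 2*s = a*(14*s + 7) - 2*s^2 + 13*s + 7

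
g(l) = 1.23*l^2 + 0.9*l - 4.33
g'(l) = 2.46*l + 0.9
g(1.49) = -0.26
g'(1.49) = 4.57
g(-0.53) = -4.46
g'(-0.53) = -0.40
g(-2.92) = 3.53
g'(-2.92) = -6.28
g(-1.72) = -2.24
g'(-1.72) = -3.33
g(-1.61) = -2.59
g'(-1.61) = -3.06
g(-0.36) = -4.49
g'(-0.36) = 0.01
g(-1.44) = -3.08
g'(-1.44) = -2.64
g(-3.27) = 5.88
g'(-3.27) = -7.14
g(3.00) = 9.44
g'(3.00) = 8.28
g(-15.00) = 258.92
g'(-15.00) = -36.00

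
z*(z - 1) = z^2 - z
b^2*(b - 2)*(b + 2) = b^4 - 4*b^2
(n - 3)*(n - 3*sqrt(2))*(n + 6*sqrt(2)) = n^3 - 3*n^2 + 3*sqrt(2)*n^2 - 36*n - 9*sqrt(2)*n + 108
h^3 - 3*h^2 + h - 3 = (h - 3)*(h - I)*(h + I)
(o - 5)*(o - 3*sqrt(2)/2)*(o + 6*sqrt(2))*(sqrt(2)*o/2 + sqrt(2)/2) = sqrt(2)*o^4/2 - 2*sqrt(2)*o^3 + 9*o^3/2 - 18*o^2 - 23*sqrt(2)*o^2/2 - 45*o/2 + 36*sqrt(2)*o + 45*sqrt(2)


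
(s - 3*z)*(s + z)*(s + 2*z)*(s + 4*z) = s^4 + 4*s^3*z - 7*s^2*z^2 - 34*s*z^3 - 24*z^4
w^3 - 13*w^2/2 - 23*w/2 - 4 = (w - 8)*(w + 1/2)*(w + 1)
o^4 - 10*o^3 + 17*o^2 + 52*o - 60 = (o - 6)*(o - 5)*(o - 1)*(o + 2)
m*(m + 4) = m^2 + 4*m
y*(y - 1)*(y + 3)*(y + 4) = y^4 + 6*y^3 + 5*y^2 - 12*y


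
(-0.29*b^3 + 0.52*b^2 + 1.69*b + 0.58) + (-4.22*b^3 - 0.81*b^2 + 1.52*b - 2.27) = -4.51*b^3 - 0.29*b^2 + 3.21*b - 1.69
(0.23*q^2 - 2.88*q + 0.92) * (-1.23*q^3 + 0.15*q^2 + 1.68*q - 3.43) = -0.2829*q^5 + 3.5769*q^4 - 1.1772*q^3 - 5.4893*q^2 + 11.424*q - 3.1556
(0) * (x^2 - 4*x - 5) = 0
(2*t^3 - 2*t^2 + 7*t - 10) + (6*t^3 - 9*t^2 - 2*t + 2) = 8*t^3 - 11*t^2 + 5*t - 8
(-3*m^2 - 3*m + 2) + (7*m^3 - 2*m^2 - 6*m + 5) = 7*m^3 - 5*m^2 - 9*m + 7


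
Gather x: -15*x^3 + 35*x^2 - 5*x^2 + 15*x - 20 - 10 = -15*x^3 + 30*x^2 + 15*x - 30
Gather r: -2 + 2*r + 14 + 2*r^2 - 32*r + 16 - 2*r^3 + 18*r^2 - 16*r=-2*r^3 + 20*r^2 - 46*r + 28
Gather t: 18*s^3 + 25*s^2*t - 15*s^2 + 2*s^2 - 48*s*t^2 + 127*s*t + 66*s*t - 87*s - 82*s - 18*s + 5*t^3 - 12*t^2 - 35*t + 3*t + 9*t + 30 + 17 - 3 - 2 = 18*s^3 - 13*s^2 - 187*s + 5*t^3 + t^2*(-48*s - 12) + t*(25*s^2 + 193*s - 23) + 42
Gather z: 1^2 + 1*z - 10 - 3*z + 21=12 - 2*z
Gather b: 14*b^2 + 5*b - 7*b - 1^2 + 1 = 14*b^2 - 2*b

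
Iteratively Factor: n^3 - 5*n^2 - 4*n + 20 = (n + 2)*(n^2 - 7*n + 10) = (n - 5)*(n + 2)*(n - 2)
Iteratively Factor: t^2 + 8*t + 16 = (t + 4)*(t + 4)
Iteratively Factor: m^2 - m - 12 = (m - 4)*(m + 3)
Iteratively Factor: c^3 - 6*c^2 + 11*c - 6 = (c - 2)*(c^2 - 4*c + 3) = (c - 2)*(c - 1)*(c - 3)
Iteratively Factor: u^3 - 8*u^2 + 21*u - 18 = (u - 3)*(u^2 - 5*u + 6) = (u - 3)^2*(u - 2)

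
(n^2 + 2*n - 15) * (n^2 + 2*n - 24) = n^4 + 4*n^3 - 35*n^2 - 78*n + 360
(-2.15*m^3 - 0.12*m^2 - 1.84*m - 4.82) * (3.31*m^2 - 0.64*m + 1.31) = -7.1165*m^5 + 0.9788*m^4 - 8.8301*m^3 - 14.9338*m^2 + 0.6744*m - 6.3142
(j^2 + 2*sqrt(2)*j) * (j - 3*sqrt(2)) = j^3 - sqrt(2)*j^2 - 12*j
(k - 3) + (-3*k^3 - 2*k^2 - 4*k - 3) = -3*k^3 - 2*k^2 - 3*k - 6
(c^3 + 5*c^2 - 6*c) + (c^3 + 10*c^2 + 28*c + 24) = 2*c^3 + 15*c^2 + 22*c + 24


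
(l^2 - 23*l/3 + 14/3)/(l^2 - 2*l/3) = (l - 7)/l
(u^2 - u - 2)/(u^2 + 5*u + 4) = (u - 2)/(u + 4)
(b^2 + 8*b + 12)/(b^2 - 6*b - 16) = (b + 6)/(b - 8)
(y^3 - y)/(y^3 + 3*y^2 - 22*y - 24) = y*(y - 1)/(y^2 + 2*y - 24)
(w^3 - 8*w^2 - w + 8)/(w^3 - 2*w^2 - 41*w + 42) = (w^2 - 7*w - 8)/(w^2 - w - 42)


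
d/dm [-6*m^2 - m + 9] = -12*m - 1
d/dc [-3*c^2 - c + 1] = -6*c - 1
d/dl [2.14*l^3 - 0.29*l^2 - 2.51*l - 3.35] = 6.42*l^2 - 0.58*l - 2.51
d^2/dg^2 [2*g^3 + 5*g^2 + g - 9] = 12*g + 10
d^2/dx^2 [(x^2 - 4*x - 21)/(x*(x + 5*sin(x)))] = (2*x^2*(x + 5*sin(x))^2 + x^2*(x + 5*sin(x))*((8 - 4*x)*(5*cos(x) + 1) + (5*x^2 - 20*x - 105)*sin(x)) - 2*x^2*(5*cos(x) + 1)^2*(-x^2 + 4*x + 21) + 4*x*(2 - x)*(x + 5*sin(x))^2 - 2*x*(x + 5*sin(x))*(5*cos(x) + 1)*(-x^2 + 4*x + 21) + (x + 5*sin(x))^2*(2*x^2 - 8*x - 42))/(x^3*(x + 5*sin(x))^3)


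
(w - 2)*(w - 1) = w^2 - 3*w + 2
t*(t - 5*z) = t^2 - 5*t*z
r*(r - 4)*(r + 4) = r^3 - 16*r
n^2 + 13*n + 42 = (n + 6)*(n + 7)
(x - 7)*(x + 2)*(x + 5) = x^3 - 39*x - 70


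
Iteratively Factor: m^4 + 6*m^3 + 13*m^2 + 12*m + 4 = (m + 1)*(m^3 + 5*m^2 + 8*m + 4) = (m + 1)*(m + 2)*(m^2 + 3*m + 2) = (m + 1)^2*(m + 2)*(m + 2)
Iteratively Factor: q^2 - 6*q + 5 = (q - 1)*(q - 5)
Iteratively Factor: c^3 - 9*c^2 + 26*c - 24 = (c - 3)*(c^2 - 6*c + 8) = (c - 4)*(c - 3)*(c - 2)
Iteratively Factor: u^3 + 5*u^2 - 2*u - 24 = (u + 4)*(u^2 + u - 6) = (u + 3)*(u + 4)*(u - 2)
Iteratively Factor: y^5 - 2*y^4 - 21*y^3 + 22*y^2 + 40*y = (y + 4)*(y^4 - 6*y^3 + 3*y^2 + 10*y) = (y - 5)*(y + 4)*(y^3 - y^2 - 2*y) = y*(y - 5)*(y + 4)*(y^2 - y - 2) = y*(y - 5)*(y + 1)*(y + 4)*(y - 2)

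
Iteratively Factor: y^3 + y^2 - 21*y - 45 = (y - 5)*(y^2 + 6*y + 9) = (y - 5)*(y + 3)*(y + 3)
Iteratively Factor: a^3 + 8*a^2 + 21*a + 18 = (a + 3)*(a^2 + 5*a + 6) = (a + 2)*(a + 3)*(a + 3)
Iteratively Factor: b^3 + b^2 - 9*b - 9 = (b + 1)*(b^2 - 9) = (b + 1)*(b + 3)*(b - 3)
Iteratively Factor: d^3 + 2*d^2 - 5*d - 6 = (d + 1)*(d^2 + d - 6) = (d - 2)*(d + 1)*(d + 3)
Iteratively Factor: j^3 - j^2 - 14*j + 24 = (j + 4)*(j^2 - 5*j + 6) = (j - 3)*(j + 4)*(j - 2)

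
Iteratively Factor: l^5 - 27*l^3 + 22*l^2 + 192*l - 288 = (l - 3)*(l^4 + 3*l^3 - 18*l^2 - 32*l + 96) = (l - 3)*(l - 2)*(l^3 + 5*l^2 - 8*l - 48) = (l - 3)^2*(l - 2)*(l^2 + 8*l + 16) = (l - 3)^2*(l - 2)*(l + 4)*(l + 4)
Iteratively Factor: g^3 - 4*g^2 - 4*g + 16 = (g - 2)*(g^2 - 2*g - 8) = (g - 4)*(g - 2)*(g + 2)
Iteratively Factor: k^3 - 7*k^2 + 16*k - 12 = (k - 3)*(k^2 - 4*k + 4) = (k - 3)*(k - 2)*(k - 2)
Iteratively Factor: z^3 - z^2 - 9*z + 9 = (z + 3)*(z^2 - 4*z + 3) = (z - 1)*(z + 3)*(z - 3)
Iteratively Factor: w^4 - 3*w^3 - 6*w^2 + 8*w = (w - 4)*(w^3 + w^2 - 2*w) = (w - 4)*(w + 2)*(w^2 - w) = w*(w - 4)*(w + 2)*(w - 1)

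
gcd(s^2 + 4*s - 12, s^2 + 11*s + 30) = s + 6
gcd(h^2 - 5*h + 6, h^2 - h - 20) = 1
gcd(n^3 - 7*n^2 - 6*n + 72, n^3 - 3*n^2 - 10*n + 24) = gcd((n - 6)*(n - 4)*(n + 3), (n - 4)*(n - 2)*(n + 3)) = n^2 - n - 12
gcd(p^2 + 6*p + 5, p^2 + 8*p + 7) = p + 1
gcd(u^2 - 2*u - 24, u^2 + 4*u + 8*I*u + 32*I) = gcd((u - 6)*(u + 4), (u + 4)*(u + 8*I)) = u + 4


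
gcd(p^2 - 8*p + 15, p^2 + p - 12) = p - 3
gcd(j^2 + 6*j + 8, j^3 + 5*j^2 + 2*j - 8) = j^2 + 6*j + 8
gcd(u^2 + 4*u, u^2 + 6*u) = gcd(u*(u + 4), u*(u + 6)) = u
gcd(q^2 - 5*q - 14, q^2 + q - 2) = q + 2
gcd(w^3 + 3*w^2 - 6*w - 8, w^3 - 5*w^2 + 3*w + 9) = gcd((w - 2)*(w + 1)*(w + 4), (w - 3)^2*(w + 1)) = w + 1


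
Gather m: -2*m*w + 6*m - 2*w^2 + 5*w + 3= m*(6 - 2*w) - 2*w^2 + 5*w + 3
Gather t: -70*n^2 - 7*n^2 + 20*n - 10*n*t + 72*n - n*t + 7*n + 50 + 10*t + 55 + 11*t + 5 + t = -77*n^2 + 99*n + t*(22 - 11*n) + 110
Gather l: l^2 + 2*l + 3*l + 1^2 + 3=l^2 + 5*l + 4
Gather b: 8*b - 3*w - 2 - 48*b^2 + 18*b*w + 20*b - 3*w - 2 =-48*b^2 + b*(18*w + 28) - 6*w - 4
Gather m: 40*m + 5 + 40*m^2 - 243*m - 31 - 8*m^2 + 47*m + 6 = 32*m^2 - 156*m - 20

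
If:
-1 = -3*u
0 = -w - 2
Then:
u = 1/3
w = -2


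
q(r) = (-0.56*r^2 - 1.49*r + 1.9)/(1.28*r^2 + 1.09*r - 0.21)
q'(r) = (-2.56*r - 1.09)*(-0.56*r^2 - 1.49*r + 1.9)/(1.28*r^2 + 1.09*r - 0.21)^2 + (-1.12*r - 1.49)/(1.28*r^2 + 1.09*r - 0.21) = (1.2968*r^2 - 4.6288*r - 1.7581)/(1.6384*r^4 + 2.7904*r^3 + 0.6505*r^2 - 0.4578*r + 0.0441)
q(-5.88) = -0.23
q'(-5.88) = 0.05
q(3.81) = -0.53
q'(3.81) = -0.00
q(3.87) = -0.53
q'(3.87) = -0.00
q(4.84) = -0.53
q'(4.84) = 0.01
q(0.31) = 5.52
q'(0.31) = -48.74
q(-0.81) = -10.82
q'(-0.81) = 44.37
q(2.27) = -0.49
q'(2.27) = -0.07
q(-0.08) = -6.97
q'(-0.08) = -16.52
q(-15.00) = -0.37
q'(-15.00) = 0.00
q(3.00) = -0.52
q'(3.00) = -0.02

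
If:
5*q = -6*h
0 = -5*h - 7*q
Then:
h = 0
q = 0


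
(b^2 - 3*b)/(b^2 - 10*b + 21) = b/(b - 7)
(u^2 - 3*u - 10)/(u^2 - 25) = (u + 2)/(u + 5)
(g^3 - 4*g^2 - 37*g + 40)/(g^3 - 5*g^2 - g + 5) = (g^2 - 3*g - 40)/(g^2 - 4*g - 5)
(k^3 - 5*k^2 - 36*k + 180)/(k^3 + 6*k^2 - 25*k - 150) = (k - 6)/(k + 5)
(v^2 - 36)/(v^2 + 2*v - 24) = (v - 6)/(v - 4)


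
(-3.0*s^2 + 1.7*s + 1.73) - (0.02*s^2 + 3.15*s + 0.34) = -3.02*s^2 - 1.45*s + 1.39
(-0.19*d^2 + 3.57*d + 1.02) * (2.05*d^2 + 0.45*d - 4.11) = -0.3895*d^4 + 7.233*d^3 + 4.4784*d^2 - 14.2137*d - 4.1922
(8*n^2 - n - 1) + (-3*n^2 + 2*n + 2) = 5*n^2 + n + 1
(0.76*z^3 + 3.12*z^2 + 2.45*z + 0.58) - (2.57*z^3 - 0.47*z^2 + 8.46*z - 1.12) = -1.81*z^3 + 3.59*z^2 - 6.01*z + 1.7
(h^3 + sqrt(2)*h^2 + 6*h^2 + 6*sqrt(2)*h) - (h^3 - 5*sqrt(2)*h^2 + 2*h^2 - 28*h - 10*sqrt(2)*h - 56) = 4*h^2 + 6*sqrt(2)*h^2 + 16*sqrt(2)*h + 28*h + 56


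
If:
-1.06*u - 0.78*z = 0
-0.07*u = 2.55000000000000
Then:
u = -36.43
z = 49.51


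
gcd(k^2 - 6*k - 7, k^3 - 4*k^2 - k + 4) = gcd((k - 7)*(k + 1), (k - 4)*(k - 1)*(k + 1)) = k + 1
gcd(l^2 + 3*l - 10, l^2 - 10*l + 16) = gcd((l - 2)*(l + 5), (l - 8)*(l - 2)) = l - 2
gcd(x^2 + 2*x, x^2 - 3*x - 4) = 1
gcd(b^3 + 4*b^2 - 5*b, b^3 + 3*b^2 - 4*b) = b^2 - b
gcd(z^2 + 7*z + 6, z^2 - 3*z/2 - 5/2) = z + 1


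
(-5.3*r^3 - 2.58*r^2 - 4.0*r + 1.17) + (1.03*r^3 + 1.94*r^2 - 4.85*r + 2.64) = -4.27*r^3 - 0.64*r^2 - 8.85*r + 3.81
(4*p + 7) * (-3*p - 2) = -12*p^2 - 29*p - 14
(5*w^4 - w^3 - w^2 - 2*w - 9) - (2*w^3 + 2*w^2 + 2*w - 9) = 5*w^4 - 3*w^3 - 3*w^2 - 4*w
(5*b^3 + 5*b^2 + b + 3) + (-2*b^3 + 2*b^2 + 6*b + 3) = 3*b^3 + 7*b^2 + 7*b + 6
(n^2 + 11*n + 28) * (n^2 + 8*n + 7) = n^4 + 19*n^3 + 123*n^2 + 301*n + 196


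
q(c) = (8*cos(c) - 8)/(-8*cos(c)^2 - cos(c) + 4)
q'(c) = (-16*sin(c)*cos(c) - sin(c))*(8*cos(c) - 8)/(-8*cos(c)^2 - cos(c) + 4)^2 - 8*sin(c)/(-8*cos(c)^2 - cos(c) + 4) = 8*(8*sin(c)^2 + 16*cos(c) - 11)*sin(c)/(cos(c) + 4*cos(2*c))^2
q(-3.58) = 9.22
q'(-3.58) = -29.89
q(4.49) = -2.55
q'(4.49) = 3.68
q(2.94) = 5.87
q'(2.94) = -5.79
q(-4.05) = -8.13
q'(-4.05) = -39.63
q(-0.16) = 0.02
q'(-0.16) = -0.28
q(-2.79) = 7.34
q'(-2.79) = 15.48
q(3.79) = 50.40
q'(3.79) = 1237.37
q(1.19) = -1.99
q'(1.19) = 2.15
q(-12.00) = 0.49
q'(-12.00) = 3.20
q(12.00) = 0.49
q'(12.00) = -3.20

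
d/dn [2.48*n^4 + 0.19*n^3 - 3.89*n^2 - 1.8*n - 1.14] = 9.92*n^3 + 0.57*n^2 - 7.78*n - 1.8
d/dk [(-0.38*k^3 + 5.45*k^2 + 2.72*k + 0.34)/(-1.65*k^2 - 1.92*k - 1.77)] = (0.627*k^4 + 1.4592*k^3 - 3.9582*k^2 - 18.171*k - 4.1616)/(2.7225*k^4 + 6.336*k^3 + 9.5274*k^2 + 6.7968*k + 3.1329)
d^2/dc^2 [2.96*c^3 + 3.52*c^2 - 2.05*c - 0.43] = 17.76*c + 7.04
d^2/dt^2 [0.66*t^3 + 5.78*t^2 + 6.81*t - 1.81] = 3.96*t + 11.56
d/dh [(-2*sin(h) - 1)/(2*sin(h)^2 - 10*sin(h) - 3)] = 4*(sin(h) - cos(h)^2)*cos(h)/(2*sin(h)^2 - 10*sin(h) - 3)^2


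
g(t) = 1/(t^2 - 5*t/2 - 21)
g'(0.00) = 0.01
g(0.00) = -0.05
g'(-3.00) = 0.42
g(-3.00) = -0.22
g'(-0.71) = 0.01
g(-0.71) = -0.05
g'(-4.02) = 0.39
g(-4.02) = 0.19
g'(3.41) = -0.01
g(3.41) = -0.06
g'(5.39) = -0.28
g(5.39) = -0.18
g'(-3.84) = 0.91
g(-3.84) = 0.30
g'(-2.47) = 0.10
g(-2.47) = -0.11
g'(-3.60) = 10.53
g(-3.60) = 1.04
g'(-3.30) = 2.63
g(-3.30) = -0.54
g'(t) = (5/2 - 2*t)/(t^2 - 5*t/2 - 21)^2 = 2*(5 - 4*t)/(-2*t^2 + 5*t + 42)^2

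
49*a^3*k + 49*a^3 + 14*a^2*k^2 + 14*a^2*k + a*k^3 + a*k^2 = (7*a + k)^2*(a*k + a)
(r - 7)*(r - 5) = r^2 - 12*r + 35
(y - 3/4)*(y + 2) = y^2 + 5*y/4 - 3/2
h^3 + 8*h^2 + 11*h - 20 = (h - 1)*(h + 4)*(h + 5)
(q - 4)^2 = q^2 - 8*q + 16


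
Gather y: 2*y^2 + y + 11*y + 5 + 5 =2*y^2 + 12*y + 10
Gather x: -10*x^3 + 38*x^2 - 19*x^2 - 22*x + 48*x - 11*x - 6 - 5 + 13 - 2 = -10*x^3 + 19*x^2 + 15*x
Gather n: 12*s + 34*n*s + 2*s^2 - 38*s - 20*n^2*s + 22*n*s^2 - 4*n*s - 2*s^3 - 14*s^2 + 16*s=-20*n^2*s + n*(22*s^2 + 30*s) - 2*s^3 - 12*s^2 - 10*s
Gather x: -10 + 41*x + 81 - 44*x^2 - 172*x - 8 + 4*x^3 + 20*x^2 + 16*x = 4*x^3 - 24*x^2 - 115*x + 63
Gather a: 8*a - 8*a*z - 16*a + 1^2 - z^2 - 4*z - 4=a*(-8*z - 8) - z^2 - 4*z - 3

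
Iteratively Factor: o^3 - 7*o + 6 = (o - 1)*(o^2 + o - 6) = (o - 2)*(o - 1)*(o + 3)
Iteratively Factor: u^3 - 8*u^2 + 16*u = (u - 4)*(u^2 - 4*u) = (u - 4)^2*(u)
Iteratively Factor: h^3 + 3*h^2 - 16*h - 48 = (h + 4)*(h^2 - h - 12) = (h + 3)*(h + 4)*(h - 4)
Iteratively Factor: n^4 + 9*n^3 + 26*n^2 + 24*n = (n + 3)*(n^3 + 6*n^2 + 8*n) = n*(n + 3)*(n^2 + 6*n + 8) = n*(n + 3)*(n + 4)*(n + 2)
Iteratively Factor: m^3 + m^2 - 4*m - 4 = (m + 1)*(m^2 - 4) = (m + 1)*(m + 2)*(m - 2)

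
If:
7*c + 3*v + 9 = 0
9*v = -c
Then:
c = -27/20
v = 3/20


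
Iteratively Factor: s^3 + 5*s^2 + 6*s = (s)*(s^2 + 5*s + 6) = s*(s + 2)*(s + 3)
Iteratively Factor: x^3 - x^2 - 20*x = (x + 4)*(x^2 - 5*x) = x*(x + 4)*(x - 5)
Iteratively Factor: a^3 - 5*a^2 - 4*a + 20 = (a - 2)*(a^2 - 3*a - 10) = (a - 5)*(a - 2)*(a + 2)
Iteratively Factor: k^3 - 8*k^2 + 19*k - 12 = (k - 1)*(k^2 - 7*k + 12) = (k - 3)*(k - 1)*(k - 4)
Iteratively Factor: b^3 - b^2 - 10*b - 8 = (b + 1)*(b^2 - 2*b - 8) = (b - 4)*(b + 1)*(b + 2)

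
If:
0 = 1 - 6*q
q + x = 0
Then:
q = 1/6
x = -1/6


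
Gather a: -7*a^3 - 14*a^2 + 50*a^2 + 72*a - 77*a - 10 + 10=-7*a^3 + 36*a^2 - 5*a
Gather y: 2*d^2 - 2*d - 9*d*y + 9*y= 2*d^2 - 2*d + y*(9 - 9*d)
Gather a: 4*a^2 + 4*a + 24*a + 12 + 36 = 4*a^2 + 28*a + 48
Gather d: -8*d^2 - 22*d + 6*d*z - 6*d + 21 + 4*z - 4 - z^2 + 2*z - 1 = -8*d^2 + d*(6*z - 28) - z^2 + 6*z + 16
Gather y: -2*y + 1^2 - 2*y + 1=2 - 4*y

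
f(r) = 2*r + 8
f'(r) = 2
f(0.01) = 8.02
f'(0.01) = 2.00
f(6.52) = 21.04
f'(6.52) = 2.00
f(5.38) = 18.76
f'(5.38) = 2.00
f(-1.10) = 5.80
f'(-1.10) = 2.00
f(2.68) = 13.36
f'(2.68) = 2.00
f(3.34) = 14.68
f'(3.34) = 2.00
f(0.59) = 9.18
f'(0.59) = 2.00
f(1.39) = 10.78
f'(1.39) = 2.00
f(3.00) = 14.00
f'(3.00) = 2.00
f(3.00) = 14.00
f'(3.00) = 2.00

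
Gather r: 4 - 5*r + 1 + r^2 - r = r^2 - 6*r + 5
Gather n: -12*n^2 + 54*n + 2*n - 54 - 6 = -12*n^2 + 56*n - 60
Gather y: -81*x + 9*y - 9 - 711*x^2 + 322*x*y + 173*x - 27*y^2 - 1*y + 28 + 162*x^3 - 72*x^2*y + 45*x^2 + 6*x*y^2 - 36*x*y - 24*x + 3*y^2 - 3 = 162*x^3 - 666*x^2 + 68*x + y^2*(6*x - 24) + y*(-72*x^2 + 286*x + 8) + 16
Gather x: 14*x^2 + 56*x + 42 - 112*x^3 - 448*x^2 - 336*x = -112*x^3 - 434*x^2 - 280*x + 42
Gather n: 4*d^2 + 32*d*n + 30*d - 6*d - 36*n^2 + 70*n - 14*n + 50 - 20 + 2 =4*d^2 + 24*d - 36*n^2 + n*(32*d + 56) + 32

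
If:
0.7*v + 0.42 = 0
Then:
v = -0.60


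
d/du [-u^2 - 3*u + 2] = -2*u - 3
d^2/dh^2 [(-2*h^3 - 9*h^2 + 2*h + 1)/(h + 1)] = 4*(-h^3 - 3*h^2 - 3*h - 5)/(h^3 + 3*h^2 + 3*h + 1)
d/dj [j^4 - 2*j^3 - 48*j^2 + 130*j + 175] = 4*j^3 - 6*j^2 - 96*j + 130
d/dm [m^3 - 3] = 3*m^2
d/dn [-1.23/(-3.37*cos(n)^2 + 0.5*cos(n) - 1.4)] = (8.2902*cos(n) - 0.615)*sin(n)/(3.37*cos(n)^2 - 0.5*cos(n) + 1.4)^2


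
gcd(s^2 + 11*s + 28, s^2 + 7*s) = s + 7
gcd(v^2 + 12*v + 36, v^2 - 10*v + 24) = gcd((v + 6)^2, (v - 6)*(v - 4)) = 1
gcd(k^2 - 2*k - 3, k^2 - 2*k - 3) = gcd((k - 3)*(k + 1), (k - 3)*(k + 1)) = k^2 - 2*k - 3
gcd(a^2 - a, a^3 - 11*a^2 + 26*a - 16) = a - 1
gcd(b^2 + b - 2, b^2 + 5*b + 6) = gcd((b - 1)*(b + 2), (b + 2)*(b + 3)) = b + 2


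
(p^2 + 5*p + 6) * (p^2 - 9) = p^4 + 5*p^3 - 3*p^2 - 45*p - 54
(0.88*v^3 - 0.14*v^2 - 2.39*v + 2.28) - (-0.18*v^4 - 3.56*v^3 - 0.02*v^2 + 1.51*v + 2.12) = 0.18*v^4 + 4.44*v^3 - 0.12*v^2 - 3.9*v + 0.16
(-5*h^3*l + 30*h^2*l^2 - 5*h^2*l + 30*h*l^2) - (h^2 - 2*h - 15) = -5*h^3*l + 30*h^2*l^2 - 5*h^2*l - h^2 + 30*h*l^2 + 2*h + 15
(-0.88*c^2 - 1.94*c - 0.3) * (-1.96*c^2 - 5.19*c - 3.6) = 1.7248*c^4 + 8.3696*c^3 + 13.8246*c^2 + 8.541*c + 1.08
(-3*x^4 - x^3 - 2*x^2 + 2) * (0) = 0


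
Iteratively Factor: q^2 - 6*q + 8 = (q - 2)*(q - 4)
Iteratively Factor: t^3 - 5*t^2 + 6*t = (t - 2)*(t^2 - 3*t) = (t - 3)*(t - 2)*(t)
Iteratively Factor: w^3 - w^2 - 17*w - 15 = (w + 3)*(w^2 - 4*w - 5) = (w - 5)*(w + 3)*(w + 1)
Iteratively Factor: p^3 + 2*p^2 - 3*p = (p - 1)*(p^2 + 3*p) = (p - 1)*(p + 3)*(p)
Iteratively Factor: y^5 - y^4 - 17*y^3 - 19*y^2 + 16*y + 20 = (y + 2)*(y^4 - 3*y^3 - 11*y^2 + 3*y + 10) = (y + 1)*(y + 2)*(y^3 - 4*y^2 - 7*y + 10) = (y - 5)*(y + 1)*(y + 2)*(y^2 + y - 2) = (y - 5)*(y + 1)*(y + 2)^2*(y - 1)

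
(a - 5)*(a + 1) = a^2 - 4*a - 5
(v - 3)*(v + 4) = v^2 + v - 12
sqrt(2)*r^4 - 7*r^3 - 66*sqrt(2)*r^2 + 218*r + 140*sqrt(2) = (r - 7*sqrt(2))*(r - 2*sqrt(2))*(r + 5*sqrt(2))*(sqrt(2)*r + 1)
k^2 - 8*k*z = k*(k - 8*z)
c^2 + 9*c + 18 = (c + 3)*(c + 6)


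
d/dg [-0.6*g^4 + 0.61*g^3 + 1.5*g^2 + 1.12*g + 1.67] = -2.4*g^3 + 1.83*g^2 + 3.0*g + 1.12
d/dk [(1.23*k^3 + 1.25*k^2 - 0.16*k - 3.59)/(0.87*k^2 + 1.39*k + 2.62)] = (1.0701*k^4 + 3.4194*k^3 + 11.5445*k^2 + 12.7966*k + 4.5709)/(0.7569*k^4 + 2.4186*k^3 + 6.4909*k^2 + 7.2836*k + 6.8644)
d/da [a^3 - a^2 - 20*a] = 3*a^2 - 2*a - 20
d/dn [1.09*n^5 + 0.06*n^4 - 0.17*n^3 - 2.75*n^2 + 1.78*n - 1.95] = 5.45*n^4 + 0.24*n^3 - 0.51*n^2 - 5.5*n + 1.78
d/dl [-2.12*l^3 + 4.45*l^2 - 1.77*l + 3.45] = -6.36*l^2 + 8.9*l - 1.77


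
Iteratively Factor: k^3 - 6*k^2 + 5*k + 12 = (k - 4)*(k^2 - 2*k - 3) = (k - 4)*(k + 1)*(k - 3)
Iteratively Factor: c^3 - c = (c)*(c^2 - 1) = c*(c + 1)*(c - 1)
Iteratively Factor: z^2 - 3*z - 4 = (z + 1)*(z - 4)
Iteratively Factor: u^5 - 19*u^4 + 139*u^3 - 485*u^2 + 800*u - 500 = (u - 5)*(u^4 - 14*u^3 + 69*u^2 - 140*u + 100) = (u - 5)^2*(u^3 - 9*u^2 + 24*u - 20) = (u - 5)^2*(u - 2)*(u^2 - 7*u + 10) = (u - 5)^2*(u - 2)^2*(u - 5)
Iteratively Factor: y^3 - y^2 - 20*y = (y)*(y^2 - y - 20) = y*(y + 4)*(y - 5)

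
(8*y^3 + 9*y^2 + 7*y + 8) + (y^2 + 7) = 8*y^3 + 10*y^2 + 7*y + 15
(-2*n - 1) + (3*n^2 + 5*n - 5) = 3*n^2 + 3*n - 6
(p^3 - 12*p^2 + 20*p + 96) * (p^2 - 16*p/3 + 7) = p^5 - 52*p^4/3 + 91*p^3 - 284*p^2/3 - 372*p + 672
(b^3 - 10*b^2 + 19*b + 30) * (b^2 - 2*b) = b^5 - 12*b^4 + 39*b^3 - 8*b^2 - 60*b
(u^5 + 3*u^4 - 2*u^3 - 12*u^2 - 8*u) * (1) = u^5 + 3*u^4 - 2*u^3 - 12*u^2 - 8*u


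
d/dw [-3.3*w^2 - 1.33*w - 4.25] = -6.6*w - 1.33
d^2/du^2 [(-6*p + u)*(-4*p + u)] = 2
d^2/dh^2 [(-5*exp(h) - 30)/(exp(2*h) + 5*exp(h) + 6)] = 5*(-exp(4*h) - 19*exp(3*h) - 54*exp(2*h) + 24*exp(h) + 144)*exp(h)/(exp(6*h) + 15*exp(5*h) + 93*exp(4*h) + 305*exp(3*h) + 558*exp(2*h) + 540*exp(h) + 216)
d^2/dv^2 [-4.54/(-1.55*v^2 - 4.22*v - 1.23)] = (-21.8147*v^2 - 59.39228*v + 4.54*(3.1*v + 4.22)*(6.2*v + 8.44) - 17.31102)/(1.55*v^2 + 4.22*v + 1.23)^3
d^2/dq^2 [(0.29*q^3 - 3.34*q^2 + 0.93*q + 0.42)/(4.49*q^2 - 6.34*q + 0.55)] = (1.4210854715202e-14*q^5 - 1.13686837721616e-13*q^4 - 130.777964*q^3 + 94.2248520000001*q^2 - 84.989292*q + 36.155044)/(90.518849*q^6 - 383.445102*q^5 + 574.698897*q^4 - 348.779884*q^3 + 70.397415*q^2 - 5.75355*q + 0.166375)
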